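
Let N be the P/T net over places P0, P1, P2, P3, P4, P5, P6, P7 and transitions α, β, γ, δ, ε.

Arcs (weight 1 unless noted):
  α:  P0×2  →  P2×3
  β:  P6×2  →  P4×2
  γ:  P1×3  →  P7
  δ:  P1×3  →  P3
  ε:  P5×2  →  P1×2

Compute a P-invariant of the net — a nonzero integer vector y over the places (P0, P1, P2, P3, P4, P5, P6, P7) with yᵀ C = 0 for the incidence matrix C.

y = (P0:3, P1:0, P2:2, P3:0, P4:0, P5:0, P6:0, P7:0)

Incidence matrix C (rows=places, cols=transitions):
        α    β    γ    δ    ε
   P0  -2    0    0    0    0
   P1   0    0   -3   -3    2
   P2   3    0    0    0    0
   P3   0    0    0    1    0
   P4   0    2    0    0    0
   P5   0    0    0    0   -2
   P6   0   -2    0    0    0
   P7   0    0    1    0    0

Candidate y = [3, 0, 2, 0, 0, 0, 0, 0]; check y·C column-wise:
  col α: 3·-2 + 2·3 = 0
  col β: 3·0 + 2·0 + 0·2 + 0·-2 = 0
  col γ: 3·0 + 0·-3 + 2·0 + 0·1 = 0
  col δ: 3·0 + 0·-3 + 2·0 + 0·1 = 0
  col ε: 3·0 + 0·2 + 2·0 + 0·-2 = 0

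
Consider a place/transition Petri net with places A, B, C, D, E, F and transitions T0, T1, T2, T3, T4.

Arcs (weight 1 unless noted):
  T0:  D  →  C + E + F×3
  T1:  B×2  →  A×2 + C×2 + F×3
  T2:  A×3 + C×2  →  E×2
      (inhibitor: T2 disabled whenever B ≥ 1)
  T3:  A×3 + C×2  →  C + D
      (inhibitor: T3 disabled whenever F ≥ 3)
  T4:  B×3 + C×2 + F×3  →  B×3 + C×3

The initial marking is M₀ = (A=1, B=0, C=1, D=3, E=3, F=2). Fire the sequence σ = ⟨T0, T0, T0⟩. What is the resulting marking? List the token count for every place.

step 1: fire T0:  (A=1, B=0, C=1, D=3, E=3, F=2) → (A=1, B=0, C=2, D=2, E=4, F=5)
step 2: fire T0:  (A=1, B=0, C=2, D=2, E=4, F=5) → (A=1, B=0, C=3, D=1, E=5, F=8)
step 3: fire T0:  (A=1, B=0, C=3, D=1, E=5, F=8) → (A=1, B=0, C=4, D=0, E=6, F=11)

(A=1, B=0, C=4, D=0, E=6, F=11)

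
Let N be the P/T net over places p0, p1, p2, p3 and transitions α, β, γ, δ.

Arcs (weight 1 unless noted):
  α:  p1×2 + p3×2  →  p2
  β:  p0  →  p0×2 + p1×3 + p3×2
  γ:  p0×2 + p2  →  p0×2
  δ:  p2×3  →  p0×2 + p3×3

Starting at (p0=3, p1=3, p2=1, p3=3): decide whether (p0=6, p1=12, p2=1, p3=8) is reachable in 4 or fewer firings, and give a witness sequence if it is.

NO — not reachable within 4 firings

depth 0: 1 marking
depth 1: 4 markings reached so far
depth 2: 8 markings reached so far
depth 3: 14 markings reached so far
depth 4: 22 markings reached so far
target is not among the 22 markings reachable within 4 steps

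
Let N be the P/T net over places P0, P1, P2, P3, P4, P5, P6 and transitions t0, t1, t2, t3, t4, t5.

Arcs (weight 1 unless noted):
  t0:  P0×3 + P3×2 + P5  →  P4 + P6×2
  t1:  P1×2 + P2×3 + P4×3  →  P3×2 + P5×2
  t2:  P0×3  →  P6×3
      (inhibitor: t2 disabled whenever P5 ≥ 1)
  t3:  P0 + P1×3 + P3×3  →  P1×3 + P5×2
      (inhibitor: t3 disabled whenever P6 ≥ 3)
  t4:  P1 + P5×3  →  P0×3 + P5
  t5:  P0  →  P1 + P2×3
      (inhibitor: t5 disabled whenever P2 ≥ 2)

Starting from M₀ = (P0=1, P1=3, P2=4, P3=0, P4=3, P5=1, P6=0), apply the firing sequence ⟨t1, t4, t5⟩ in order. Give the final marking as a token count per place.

step 1: fire t1:  (P0=1, P1=3, P2=4, P3=0, P4=3, P5=1, P6=0) → (P0=1, P1=1, P2=1, P3=2, P4=0, P5=3, P6=0)
step 2: fire t4:  (P0=1, P1=1, P2=1, P3=2, P4=0, P5=3, P6=0) → (P0=4, P1=0, P2=1, P3=2, P4=0, P5=1, P6=0)
step 3: fire t5:  (P0=4, P1=0, P2=1, P3=2, P4=0, P5=1, P6=0) → (P0=3, P1=1, P2=4, P3=2, P4=0, P5=1, P6=0)

(P0=3, P1=1, P2=4, P3=2, P4=0, P5=1, P6=0)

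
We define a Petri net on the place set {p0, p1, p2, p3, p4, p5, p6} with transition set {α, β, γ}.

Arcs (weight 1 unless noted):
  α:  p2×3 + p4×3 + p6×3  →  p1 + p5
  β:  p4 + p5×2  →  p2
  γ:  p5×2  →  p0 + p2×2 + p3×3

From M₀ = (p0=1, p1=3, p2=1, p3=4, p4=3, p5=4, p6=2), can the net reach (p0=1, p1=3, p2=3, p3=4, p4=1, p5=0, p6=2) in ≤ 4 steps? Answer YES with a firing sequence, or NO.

YES — reachable via ⟨β, β⟩ (2 firings)

step 1: fire β:  (p0=1, p1=3, p2=1, p3=4, p4=3, p5=4, p6=2) → (p0=1, p1=3, p2=2, p3=4, p4=2, p5=2, p6=2)
step 2: fire β:  (p0=1, p1=3, p2=2, p3=4, p4=2, p5=2, p6=2) → (p0=1, p1=3, p2=3, p3=4, p4=1, p5=0, p6=2)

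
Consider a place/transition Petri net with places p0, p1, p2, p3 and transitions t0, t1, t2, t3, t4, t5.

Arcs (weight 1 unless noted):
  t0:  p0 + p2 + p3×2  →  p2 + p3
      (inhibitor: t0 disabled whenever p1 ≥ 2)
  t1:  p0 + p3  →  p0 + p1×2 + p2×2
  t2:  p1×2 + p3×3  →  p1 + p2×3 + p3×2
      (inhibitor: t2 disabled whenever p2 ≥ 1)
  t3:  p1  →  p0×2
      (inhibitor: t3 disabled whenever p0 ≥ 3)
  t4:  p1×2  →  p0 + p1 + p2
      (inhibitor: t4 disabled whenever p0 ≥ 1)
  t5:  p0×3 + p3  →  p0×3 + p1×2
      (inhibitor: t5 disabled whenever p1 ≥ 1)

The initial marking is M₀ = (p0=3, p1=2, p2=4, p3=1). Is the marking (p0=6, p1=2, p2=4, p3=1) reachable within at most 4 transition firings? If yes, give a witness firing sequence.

depth 0: 1 marking
depth 1: 2 markings reached so far
depth 2: 2 markings reached so far
(frontier empty at depth 2; search complete)
target is not among the 2 markings reachable within 4 steps

NO — not reachable within 4 firings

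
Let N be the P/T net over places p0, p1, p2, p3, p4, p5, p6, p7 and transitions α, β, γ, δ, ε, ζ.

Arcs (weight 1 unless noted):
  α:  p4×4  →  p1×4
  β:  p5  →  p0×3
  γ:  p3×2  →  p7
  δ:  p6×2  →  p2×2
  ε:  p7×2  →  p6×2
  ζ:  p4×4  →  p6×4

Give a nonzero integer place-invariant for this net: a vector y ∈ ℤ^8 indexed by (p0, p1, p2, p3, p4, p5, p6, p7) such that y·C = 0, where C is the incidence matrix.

Incidence matrix C (rows=places, cols=transitions):
        α    β    γ    δ    ε    ζ
   p0   0    3    0    0    0    0
   p1   4    0    0    0    0    0
   p2   0    0    0    2    0    0
   p3   0    0   -2    0    0    0
   p4  -4    0    0    0    0   -4
   p5   0   -1    0    0    0    0
   p6   0    0    0   -2    2    4
   p7   0    0    1    0   -2    0

Candidate y = [1, 0, 0, 0, 0, 3, 0, 0]; check y·C column-wise:
  col α: 1·0 + 0·4 + 0·-4 + 3·0 = 0
  col β: 1·3 + 3·-1 = 0
  col γ: 1·0 + 0·-2 + 3·0 + 0·1 = 0
  col δ: 1·0 + 0·2 + 3·0 + 0·-2 = 0
  col ε: 1·0 + 3·0 + 0·2 + 0·-2 = 0
  col ζ: 1·0 + 0·-4 + 3·0 + 0·4 = 0

y = (p0:1, p1:0, p2:0, p3:0, p4:0, p5:3, p6:0, p7:0)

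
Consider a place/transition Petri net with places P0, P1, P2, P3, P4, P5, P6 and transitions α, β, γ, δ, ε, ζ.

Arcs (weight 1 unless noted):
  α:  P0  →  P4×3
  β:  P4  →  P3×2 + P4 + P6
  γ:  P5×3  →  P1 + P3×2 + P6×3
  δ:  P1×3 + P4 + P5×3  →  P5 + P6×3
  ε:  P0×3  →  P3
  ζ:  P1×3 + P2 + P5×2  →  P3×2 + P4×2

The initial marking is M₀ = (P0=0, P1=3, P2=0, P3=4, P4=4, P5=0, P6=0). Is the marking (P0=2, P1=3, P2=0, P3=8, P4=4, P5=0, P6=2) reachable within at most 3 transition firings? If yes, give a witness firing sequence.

NO — not reachable within 3 firings

depth 0: 1 marking
depth 1: 2 markings reached so far
depth 2: 3 markings reached so far
depth 3: 4 markings reached so far
target is not among the 4 markings reachable within 3 steps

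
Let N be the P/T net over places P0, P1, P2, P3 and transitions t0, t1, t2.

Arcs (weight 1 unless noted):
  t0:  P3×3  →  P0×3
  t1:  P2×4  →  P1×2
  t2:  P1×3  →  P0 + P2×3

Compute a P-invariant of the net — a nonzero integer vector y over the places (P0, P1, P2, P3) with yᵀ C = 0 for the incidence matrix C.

y = (P0:3, P1:2, P2:1, P3:3)

Incidence matrix C (rows=places, cols=transitions):
       t0   t1   t2
   P0   3    0    1
   P1   0    2   -3
   P2   0   -4    3
   P3  -3    0    0

Candidate y = [3, 2, 1, 3]; check y·C column-wise:
  col t0: 3·3 + 2·0 + 1·0 + 3·-3 = 0
  col t1: 3·0 + 2·2 + 1·-4 + 3·0 = 0
  col t2: 3·1 + 2·-3 + 1·3 + 3·0 = 0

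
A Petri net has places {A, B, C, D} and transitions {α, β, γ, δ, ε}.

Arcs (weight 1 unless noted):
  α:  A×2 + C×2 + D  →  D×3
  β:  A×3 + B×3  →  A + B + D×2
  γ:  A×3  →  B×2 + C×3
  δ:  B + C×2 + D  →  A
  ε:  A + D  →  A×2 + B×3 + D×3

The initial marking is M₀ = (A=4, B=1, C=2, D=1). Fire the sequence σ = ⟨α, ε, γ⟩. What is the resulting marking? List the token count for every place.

step 1: fire α:  (A=4, B=1, C=2, D=1) → (A=2, B=1, C=0, D=3)
step 2: fire ε:  (A=2, B=1, C=0, D=3) → (A=3, B=4, C=0, D=5)
step 3: fire γ:  (A=3, B=4, C=0, D=5) → (A=0, B=6, C=3, D=5)

(A=0, B=6, C=3, D=5)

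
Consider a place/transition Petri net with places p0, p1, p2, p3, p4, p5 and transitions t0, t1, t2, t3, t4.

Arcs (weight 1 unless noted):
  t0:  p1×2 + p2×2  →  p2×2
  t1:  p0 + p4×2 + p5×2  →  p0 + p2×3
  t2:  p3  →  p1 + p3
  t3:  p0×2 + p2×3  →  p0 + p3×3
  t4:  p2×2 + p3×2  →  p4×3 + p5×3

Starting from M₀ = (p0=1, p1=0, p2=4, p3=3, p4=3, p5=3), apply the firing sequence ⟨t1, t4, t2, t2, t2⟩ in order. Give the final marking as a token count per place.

step 1: fire t1:  (p0=1, p1=0, p2=4, p3=3, p4=3, p5=3) → (p0=1, p1=0, p2=7, p3=3, p4=1, p5=1)
step 2: fire t4:  (p0=1, p1=0, p2=7, p3=3, p4=1, p5=1) → (p0=1, p1=0, p2=5, p3=1, p4=4, p5=4)
step 3: fire t2:  (p0=1, p1=0, p2=5, p3=1, p4=4, p5=4) → (p0=1, p1=1, p2=5, p3=1, p4=4, p5=4)
step 4: fire t2:  (p0=1, p1=1, p2=5, p3=1, p4=4, p5=4) → (p0=1, p1=2, p2=5, p3=1, p4=4, p5=4)
step 5: fire t2:  (p0=1, p1=2, p2=5, p3=1, p4=4, p5=4) → (p0=1, p1=3, p2=5, p3=1, p4=4, p5=4)

(p0=1, p1=3, p2=5, p3=1, p4=4, p5=4)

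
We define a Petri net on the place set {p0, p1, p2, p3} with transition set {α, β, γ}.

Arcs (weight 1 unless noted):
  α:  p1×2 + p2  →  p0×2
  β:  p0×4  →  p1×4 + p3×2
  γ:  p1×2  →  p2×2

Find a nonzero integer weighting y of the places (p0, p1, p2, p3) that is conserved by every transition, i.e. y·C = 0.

y = (p0:3, p1:2, p2:2, p3:2)

Incidence matrix C (rows=places, cols=transitions):
        α    β    γ
   p0   2   -4    0
   p1  -2    4   -2
   p2  -1    0    2
   p3   0    2    0

Candidate y = [3, 2, 2, 2]; check y·C column-wise:
  col α: 3·2 + 2·-2 + 2·-1 + 2·0 = 0
  col β: 3·-4 + 2·4 + 2·0 + 2·2 = 0
  col γ: 3·0 + 2·-2 + 2·2 + 2·0 = 0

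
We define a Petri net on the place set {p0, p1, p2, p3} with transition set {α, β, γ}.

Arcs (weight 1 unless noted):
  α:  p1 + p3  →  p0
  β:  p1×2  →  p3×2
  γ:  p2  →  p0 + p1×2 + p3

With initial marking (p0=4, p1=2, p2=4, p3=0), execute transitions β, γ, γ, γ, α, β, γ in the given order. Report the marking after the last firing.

(p0=9, p1=5, p2=0, p3=7)

step 1: fire β:  (p0=4, p1=2, p2=4, p3=0) → (p0=4, p1=0, p2=4, p3=2)
step 2: fire γ:  (p0=4, p1=0, p2=4, p3=2) → (p0=5, p1=2, p2=3, p3=3)
step 3: fire γ:  (p0=5, p1=2, p2=3, p3=3) → (p0=6, p1=4, p2=2, p3=4)
step 4: fire γ:  (p0=6, p1=4, p2=2, p3=4) → (p0=7, p1=6, p2=1, p3=5)
step 5: fire α:  (p0=7, p1=6, p2=1, p3=5) → (p0=8, p1=5, p2=1, p3=4)
step 6: fire β:  (p0=8, p1=5, p2=1, p3=4) → (p0=8, p1=3, p2=1, p3=6)
step 7: fire γ:  (p0=8, p1=3, p2=1, p3=6) → (p0=9, p1=5, p2=0, p3=7)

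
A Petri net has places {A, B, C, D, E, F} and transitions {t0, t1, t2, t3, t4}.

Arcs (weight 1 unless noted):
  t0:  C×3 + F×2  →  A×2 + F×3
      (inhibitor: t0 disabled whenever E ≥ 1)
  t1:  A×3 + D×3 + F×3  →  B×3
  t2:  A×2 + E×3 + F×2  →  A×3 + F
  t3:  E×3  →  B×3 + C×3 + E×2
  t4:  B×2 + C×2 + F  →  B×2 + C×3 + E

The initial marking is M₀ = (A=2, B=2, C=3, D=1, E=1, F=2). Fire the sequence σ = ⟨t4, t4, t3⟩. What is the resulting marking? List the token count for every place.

step 1: fire t4:  (A=2, B=2, C=3, D=1, E=1, F=2) → (A=2, B=2, C=4, D=1, E=2, F=1)
step 2: fire t4:  (A=2, B=2, C=4, D=1, E=2, F=1) → (A=2, B=2, C=5, D=1, E=3, F=0)
step 3: fire t3:  (A=2, B=2, C=5, D=1, E=3, F=0) → (A=2, B=5, C=8, D=1, E=2, F=0)

(A=2, B=5, C=8, D=1, E=2, F=0)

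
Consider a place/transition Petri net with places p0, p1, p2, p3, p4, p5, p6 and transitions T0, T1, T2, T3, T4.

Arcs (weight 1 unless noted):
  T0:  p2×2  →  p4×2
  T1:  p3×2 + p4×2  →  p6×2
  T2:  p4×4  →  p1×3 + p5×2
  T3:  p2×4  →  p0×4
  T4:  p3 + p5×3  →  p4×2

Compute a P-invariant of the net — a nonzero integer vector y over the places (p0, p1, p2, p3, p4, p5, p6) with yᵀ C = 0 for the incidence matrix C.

Incidence matrix C (rows=places, cols=transitions):
       T0   T1   T2   T3   T4
   p0   0    0    0    4    0
   p1   0    0    3    0    0
   p2  -2    0    0   -4    0
   p3   0   -2    0    0   -1
   p4   2   -2   -4    0    2
   p5   0    0    2    0   -3
   p6   0    2    0    0    0

Candidate y = [3, 2, 3, -3, 3, 3, 0]; check y·C column-wise:
  col T0: 3·0 + 2·0 + 3·-2 + -3·0 + 3·2 + 3·0 = 0
  col T1: 3·0 + 2·0 + 3·0 + -3·-2 + 3·-2 + 3·0 + 0·2 = 0
  col T2: 3·0 + 2·3 + 3·0 + -3·0 + 3·-4 + 3·2 = 0
  col T3: 3·4 + 2·0 + 3·-4 + -3·0 + 3·0 + 3·0 = 0
  col T4: 3·0 + 2·0 + 3·0 + -3·-1 + 3·2 + 3·-3 = 0

y = (p0:3, p1:2, p2:3, p3:-3, p4:3, p5:3, p6:0)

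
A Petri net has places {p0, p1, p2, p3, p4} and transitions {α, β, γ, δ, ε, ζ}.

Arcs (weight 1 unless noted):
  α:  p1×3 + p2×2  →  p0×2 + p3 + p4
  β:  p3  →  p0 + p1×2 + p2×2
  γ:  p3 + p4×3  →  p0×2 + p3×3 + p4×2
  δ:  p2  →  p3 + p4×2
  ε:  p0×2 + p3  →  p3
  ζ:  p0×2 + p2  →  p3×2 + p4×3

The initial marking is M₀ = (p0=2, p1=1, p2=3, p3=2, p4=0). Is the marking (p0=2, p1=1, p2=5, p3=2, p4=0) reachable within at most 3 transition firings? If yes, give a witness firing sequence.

NO — not reachable within 3 firings

depth 0: 1 marking
depth 1: 5 markings reached so far
depth 2: 14 markings reached so far
depth 3: 32 markings reached so far
target is not among the 32 markings reachable within 3 steps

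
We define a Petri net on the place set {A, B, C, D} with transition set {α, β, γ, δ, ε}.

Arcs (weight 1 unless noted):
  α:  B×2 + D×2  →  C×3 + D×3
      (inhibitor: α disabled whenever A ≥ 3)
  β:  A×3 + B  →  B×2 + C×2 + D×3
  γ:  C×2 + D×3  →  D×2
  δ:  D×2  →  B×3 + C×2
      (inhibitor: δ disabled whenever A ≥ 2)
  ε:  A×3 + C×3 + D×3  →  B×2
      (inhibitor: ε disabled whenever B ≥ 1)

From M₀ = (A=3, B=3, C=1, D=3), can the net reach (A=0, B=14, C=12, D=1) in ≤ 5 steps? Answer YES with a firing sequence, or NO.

NO — not reachable within 5 firings

depth 0: 1 marking
depth 1: 2 markings reached so far
depth 2: 5 markings reached so far
depth 3: 10 markings reached so far
depth 4: 18 markings reached so far
depth 5: 27 markings reached so far
target is not among the 27 markings reachable within 5 steps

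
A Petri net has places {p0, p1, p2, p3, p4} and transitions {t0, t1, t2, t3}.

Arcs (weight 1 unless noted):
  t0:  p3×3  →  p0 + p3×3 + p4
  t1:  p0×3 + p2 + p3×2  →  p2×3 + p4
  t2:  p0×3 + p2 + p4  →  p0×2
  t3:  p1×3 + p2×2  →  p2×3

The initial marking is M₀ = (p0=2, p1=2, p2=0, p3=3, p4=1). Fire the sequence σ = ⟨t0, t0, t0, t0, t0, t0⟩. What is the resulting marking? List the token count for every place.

step 1: fire t0:  (p0=2, p1=2, p2=0, p3=3, p4=1) → (p0=3, p1=2, p2=0, p3=3, p4=2)
step 2: fire t0:  (p0=3, p1=2, p2=0, p3=3, p4=2) → (p0=4, p1=2, p2=0, p3=3, p4=3)
step 3: fire t0:  (p0=4, p1=2, p2=0, p3=3, p4=3) → (p0=5, p1=2, p2=0, p3=3, p4=4)
step 4: fire t0:  (p0=5, p1=2, p2=0, p3=3, p4=4) → (p0=6, p1=2, p2=0, p3=3, p4=5)
step 5: fire t0:  (p0=6, p1=2, p2=0, p3=3, p4=5) → (p0=7, p1=2, p2=0, p3=3, p4=6)
step 6: fire t0:  (p0=7, p1=2, p2=0, p3=3, p4=6) → (p0=8, p1=2, p2=0, p3=3, p4=7)

(p0=8, p1=2, p2=0, p3=3, p4=7)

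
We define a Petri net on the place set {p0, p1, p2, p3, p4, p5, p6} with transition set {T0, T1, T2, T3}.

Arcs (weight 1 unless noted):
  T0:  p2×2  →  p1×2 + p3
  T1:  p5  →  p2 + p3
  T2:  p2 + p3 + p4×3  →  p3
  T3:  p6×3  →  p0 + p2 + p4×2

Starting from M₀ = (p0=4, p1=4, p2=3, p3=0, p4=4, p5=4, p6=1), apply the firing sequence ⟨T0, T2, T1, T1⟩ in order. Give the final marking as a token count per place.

step 1: fire T0:  (p0=4, p1=4, p2=3, p3=0, p4=4, p5=4, p6=1) → (p0=4, p1=6, p2=1, p3=1, p4=4, p5=4, p6=1)
step 2: fire T2:  (p0=4, p1=6, p2=1, p3=1, p4=4, p5=4, p6=1) → (p0=4, p1=6, p2=0, p3=1, p4=1, p5=4, p6=1)
step 3: fire T1:  (p0=4, p1=6, p2=0, p3=1, p4=1, p5=4, p6=1) → (p0=4, p1=6, p2=1, p3=2, p4=1, p5=3, p6=1)
step 4: fire T1:  (p0=4, p1=6, p2=1, p3=2, p4=1, p5=3, p6=1) → (p0=4, p1=6, p2=2, p3=3, p4=1, p5=2, p6=1)

(p0=4, p1=6, p2=2, p3=3, p4=1, p5=2, p6=1)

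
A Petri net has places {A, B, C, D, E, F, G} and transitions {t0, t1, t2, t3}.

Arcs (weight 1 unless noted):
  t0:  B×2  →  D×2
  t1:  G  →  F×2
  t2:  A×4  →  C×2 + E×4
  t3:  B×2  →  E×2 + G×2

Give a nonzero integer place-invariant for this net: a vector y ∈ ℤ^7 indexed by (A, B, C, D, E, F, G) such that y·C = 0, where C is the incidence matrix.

Incidence matrix C (rows=places, cols=transitions):
       t0   t1   t2   t3
    A   0    0   -4    0
    B  -2    0    0   -2
    C   0    0    2    0
    D   2    0    0    0
    E   0    0    4    2
    F   0    2    0    0
    G   0   -1    0    2

Candidate y = [1, 0, 2, 0, 0, 0, 0]; check y·C column-wise:
  col t0: 1·0 + 0·-2 + 2·0 + 0·2 = 0
  col t1: 1·0 + 2·0 + 0·2 + 0·-1 = 0
  col t2: 1·-4 + 2·2 + 0·4 = 0
  col t3: 1·0 + 0·-2 + 2·0 + 0·2 + 0·2 = 0

y = (A:1, B:0, C:2, D:0, E:0, F:0, G:0)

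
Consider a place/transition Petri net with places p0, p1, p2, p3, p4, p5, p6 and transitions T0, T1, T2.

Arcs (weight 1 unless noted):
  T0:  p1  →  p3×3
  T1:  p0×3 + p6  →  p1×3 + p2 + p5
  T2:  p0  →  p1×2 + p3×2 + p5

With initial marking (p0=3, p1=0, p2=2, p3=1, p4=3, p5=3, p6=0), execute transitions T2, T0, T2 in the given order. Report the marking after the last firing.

(p0=1, p1=3, p2=2, p3=8, p4=3, p5=5, p6=0)

step 1: fire T2:  (p0=3, p1=0, p2=2, p3=1, p4=3, p5=3, p6=0) → (p0=2, p1=2, p2=2, p3=3, p4=3, p5=4, p6=0)
step 2: fire T0:  (p0=2, p1=2, p2=2, p3=3, p4=3, p5=4, p6=0) → (p0=2, p1=1, p2=2, p3=6, p4=3, p5=4, p6=0)
step 3: fire T2:  (p0=2, p1=1, p2=2, p3=6, p4=3, p5=4, p6=0) → (p0=1, p1=3, p2=2, p3=8, p4=3, p5=5, p6=0)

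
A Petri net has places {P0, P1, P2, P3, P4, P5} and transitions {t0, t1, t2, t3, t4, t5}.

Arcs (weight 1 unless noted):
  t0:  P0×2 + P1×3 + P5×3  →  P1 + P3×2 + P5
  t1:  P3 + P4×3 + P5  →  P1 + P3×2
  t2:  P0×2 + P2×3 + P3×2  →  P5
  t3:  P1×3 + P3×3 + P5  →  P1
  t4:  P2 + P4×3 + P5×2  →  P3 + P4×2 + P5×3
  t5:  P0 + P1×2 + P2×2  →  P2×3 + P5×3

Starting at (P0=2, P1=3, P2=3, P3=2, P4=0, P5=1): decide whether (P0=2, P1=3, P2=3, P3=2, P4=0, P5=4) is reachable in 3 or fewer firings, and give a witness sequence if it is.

NO — not reachable within 3 firings

depth 0: 1 marking
depth 1: 3 markings reached so far
depth 2: 3 markings reached so far
(frontier empty at depth 2; search complete)
target is not among the 3 markings reachable within 3 steps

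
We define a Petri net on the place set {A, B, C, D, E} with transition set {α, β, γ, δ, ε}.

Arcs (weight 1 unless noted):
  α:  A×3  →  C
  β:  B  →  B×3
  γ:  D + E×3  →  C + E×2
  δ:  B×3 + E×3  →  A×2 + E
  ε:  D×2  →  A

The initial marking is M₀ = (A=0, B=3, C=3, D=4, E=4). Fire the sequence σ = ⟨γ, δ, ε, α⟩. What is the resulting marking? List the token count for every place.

step 1: fire γ:  (A=0, B=3, C=3, D=4, E=4) → (A=0, B=3, C=4, D=3, E=3)
step 2: fire δ:  (A=0, B=3, C=4, D=3, E=3) → (A=2, B=0, C=4, D=3, E=1)
step 3: fire ε:  (A=2, B=0, C=4, D=3, E=1) → (A=3, B=0, C=4, D=1, E=1)
step 4: fire α:  (A=3, B=0, C=4, D=1, E=1) → (A=0, B=0, C=5, D=1, E=1)

(A=0, B=0, C=5, D=1, E=1)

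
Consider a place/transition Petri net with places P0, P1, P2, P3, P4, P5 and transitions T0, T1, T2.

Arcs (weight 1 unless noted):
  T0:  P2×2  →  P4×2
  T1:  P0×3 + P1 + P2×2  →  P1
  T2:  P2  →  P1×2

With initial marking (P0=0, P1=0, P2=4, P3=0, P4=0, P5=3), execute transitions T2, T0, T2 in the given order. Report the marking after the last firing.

(P0=0, P1=4, P2=0, P3=0, P4=2, P5=3)

step 1: fire T2:  (P0=0, P1=0, P2=4, P3=0, P4=0, P5=3) → (P0=0, P1=2, P2=3, P3=0, P4=0, P5=3)
step 2: fire T0:  (P0=0, P1=2, P2=3, P3=0, P4=0, P5=3) → (P0=0, P1=2, P2=1, P3=0, P4=2, P5=3)
step 3: fire T2:  (P0=0, P1=2, P2=1, P3=0, P4=2, P5=3) → (P0=0, P1=4, P2=0, P3=0, P4=2, P5=3)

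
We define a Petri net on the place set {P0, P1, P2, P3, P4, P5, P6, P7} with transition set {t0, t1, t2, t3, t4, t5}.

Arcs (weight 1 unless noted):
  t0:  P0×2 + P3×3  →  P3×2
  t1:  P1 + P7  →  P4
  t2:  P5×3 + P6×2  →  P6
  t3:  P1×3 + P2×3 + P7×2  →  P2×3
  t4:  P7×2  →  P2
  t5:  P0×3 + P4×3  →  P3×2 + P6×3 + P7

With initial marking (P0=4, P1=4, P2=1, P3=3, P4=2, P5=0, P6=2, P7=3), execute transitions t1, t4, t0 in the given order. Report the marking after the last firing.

(P0=2, P1=3, P2=2, P3=2, P4=3, P5=0, P6=2, P7=0)

step 1: fire t1:  (P0=4, P1=4, P2=1, P3=3, P4=2, P5=0, P6=2, P7=3) → (P0=4, P1=3, P2=1, P3=3, P4=3, P5=0, P6=2, P7=2)
step 2: fire t4:  (P0=4, P1=3, P2=1, P3=3, P4=3, P5=0, P6=2, P7=2) → (P0=4, P1=3, P2=2, P3=3, P4=3, P5=0, P6=2, P7=0)
step 3: fire t0:  (P0=4, P1=3, P2=2, P3=3, P4=3, P5=0, P6=2, P7=0) → (P0=2, P1=3, P2=2, P3=2, P4=3, P5=0, P6=2, P7=0)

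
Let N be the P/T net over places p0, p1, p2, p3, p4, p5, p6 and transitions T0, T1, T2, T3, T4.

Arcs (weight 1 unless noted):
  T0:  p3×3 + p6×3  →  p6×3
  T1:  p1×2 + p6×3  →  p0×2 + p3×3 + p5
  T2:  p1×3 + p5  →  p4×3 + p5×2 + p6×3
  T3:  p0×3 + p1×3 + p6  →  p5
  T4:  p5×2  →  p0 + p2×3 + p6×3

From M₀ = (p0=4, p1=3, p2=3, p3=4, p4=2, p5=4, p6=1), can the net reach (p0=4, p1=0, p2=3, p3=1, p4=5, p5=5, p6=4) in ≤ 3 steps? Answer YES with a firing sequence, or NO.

YES — reachable via ⟨T2, T0⟩ (2 firings)

step 1: fire T2:  (p0=4, p1=3, p2=3, p3=4, p4=2, p5=4, p6=1) → (p0=4, p1=0, p2=3, p3=4, p4=5, p5=5, p6=4)
step 2: fire T0:  (p0=4, p1=0, p2=3, p3=4, p4=5, p5=5, p6=4) → (p0=4, p1=0, p2=3, p3=1, p4=5, p5=5, p6=4)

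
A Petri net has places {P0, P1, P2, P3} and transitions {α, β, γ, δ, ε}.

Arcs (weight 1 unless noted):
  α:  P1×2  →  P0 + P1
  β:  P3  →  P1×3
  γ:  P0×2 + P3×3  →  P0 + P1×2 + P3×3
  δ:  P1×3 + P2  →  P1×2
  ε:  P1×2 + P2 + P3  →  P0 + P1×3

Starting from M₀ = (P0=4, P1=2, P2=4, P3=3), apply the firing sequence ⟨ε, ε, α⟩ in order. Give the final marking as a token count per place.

(P0=7, P1=3, P2=2, P3=1)

step 1: fire ε:  (P0=4, P1=2, P2=4, P3=3) → (P0=5, P1=3, P2=3, P3=2)
step 2: fire ε:  (P0=5, P1=3, P2=3, P3=2) → (P0=6, P1=4, P2=2, P3=1)
step 3: fire α:  (P0=6, P1=4, P2=2, P3=1) → (P0=7, P1=3, P2=2, P3=1)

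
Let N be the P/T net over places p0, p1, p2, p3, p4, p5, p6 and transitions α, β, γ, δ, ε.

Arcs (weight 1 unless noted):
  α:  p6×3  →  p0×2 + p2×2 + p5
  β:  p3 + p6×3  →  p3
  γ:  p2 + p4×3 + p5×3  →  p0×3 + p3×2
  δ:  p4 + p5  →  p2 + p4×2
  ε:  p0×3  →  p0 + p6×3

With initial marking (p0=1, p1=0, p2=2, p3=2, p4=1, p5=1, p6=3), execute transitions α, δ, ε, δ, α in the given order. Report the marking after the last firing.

(p0=3, p1=0, p2=8, p3=2, p4=3, p5=1, p6=0)

step 1: fire α:  (p0=1, p1=0, p2=2, p3=2, p4=1, p5=1, p6=3) → (p0=3, p1=0, p2=4, p3=2, p4=1, p5=2, p6=0)
step 2: fire δ:  (p0=3, p1=0, p2=4, p3=2, p4=1, p5=2, p6=0) → (p0=3, p1=0, p2=5, p3=2, p4=2, p5=1, p6=0)
step 3: fire ε:  (p0=3, p1=0, p2=5, p3=2, p4=2, p5=1, p6=0) → (p0=1, p1=0, p2=5, p3=2, p4=2, p5=1, p6=3)
step 4: fire δ:  (p0=1, p1=0, p2=5, p3=2, p4=2, p5=1, p6=3) → (p0=1, p1=0, p2=6, p3=2, p4=3, p5=0, p6=3)
step 5: fire α:  (p0=1, p1=0, p2=6, p3=2, p4=3, p5=0, p6=3) → (p0=3, p1=0, p2=8, p3=2, p4=3, p5=1, p6=0)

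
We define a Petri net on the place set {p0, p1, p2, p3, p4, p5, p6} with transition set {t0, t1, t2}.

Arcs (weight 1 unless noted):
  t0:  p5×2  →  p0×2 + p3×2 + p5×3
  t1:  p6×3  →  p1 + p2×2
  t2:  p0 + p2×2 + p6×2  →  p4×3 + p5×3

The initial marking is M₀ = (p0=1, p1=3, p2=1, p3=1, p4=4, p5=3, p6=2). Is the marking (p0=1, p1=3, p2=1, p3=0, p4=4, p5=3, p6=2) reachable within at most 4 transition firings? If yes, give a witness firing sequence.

depth 0: 1 marking
depth 1: 2 markings reached so far
depth 2: 3 markings reached so far
depth 3: 4 markings reached so far
depth 4: 5 markings reached so far
target is not among the 5 markings reachable within 4 steps

NO — not reachable within 4 firings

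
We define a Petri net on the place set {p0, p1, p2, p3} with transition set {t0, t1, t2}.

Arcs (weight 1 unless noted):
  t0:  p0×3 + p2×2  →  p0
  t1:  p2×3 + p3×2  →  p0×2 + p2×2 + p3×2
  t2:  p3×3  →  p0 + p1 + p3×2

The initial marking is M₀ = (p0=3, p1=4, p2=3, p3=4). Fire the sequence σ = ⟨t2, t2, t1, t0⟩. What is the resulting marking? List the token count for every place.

(p0=5, p1=6, p2=0, p3=2)

step 1: fire t2:  (p0=3, p1=4, p2=3, p3=4) → (p0=4, p1=5, p2=3, p3=3)
step 2: fire t2:  (p0=4, p1=5, p2=3, p3=3) → (p0=5, p1=6, p2=3, p3=2)
step 3: fire t1:  (p0=5, p1=6, p2=3, p3=2) → (p0=7, p1=6, p2=2, p3=2)
step 4: fire t0:  (p0=7, p1=6, p2=2, p3=2) → (p0=5, p1=6, p2=0, p3=2)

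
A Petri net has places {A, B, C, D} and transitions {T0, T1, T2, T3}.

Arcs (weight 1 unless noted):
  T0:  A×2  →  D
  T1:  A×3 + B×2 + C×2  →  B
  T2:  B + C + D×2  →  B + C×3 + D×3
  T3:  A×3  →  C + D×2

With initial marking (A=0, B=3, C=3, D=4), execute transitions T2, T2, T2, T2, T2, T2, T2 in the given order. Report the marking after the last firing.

(A=0, B=3, C=17, D=11)

step 1: fire T2:  (A=0, B=3, C=3, D=4) → (A=0, B=3, C=5, D=5)
step 2: fire T2:  (A=0, B=3, C=5, D=5) → (A=0, B=3, C=7, D=6)
step 3: fire T2:  (A=0, B=3, C=7, D=6) → (A=0, B=3, C=9, D=7)
step 4: fire T2:  (A=0, B=3, C=9, D=7) → (A=0, B=3, C=11, D=8)
step 5: fire T2:  (A=0, B=3, C=11, D=8) → (A=0, B=3, C=13, D=9)
step 6: fire T2:  (A=0, B=3, C=13, D=9) → (A=0, B=3, C=15, D=10)
step 7: fire T2:  (A=0, B=3, C=15, D=10) → (A=0, B=3, C=17, D=11)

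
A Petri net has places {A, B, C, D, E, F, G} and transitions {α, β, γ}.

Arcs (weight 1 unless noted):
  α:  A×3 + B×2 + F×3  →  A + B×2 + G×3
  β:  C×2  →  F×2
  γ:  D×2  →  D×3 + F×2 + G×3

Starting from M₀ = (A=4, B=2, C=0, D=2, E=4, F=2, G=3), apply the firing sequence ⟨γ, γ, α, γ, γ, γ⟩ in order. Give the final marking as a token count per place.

(A=2, B=2, C=0, D=7, E=4, F=9, G=21)

step 1: fire γ:  (A=4, B=2, C=0, D=2, E=4, F=2, G=3) → (A=4, B=2, C=0, D=3, E=4, F=4, G=6)
step 2: fire γ:  (A=4, B=2, C=0, D=3, E=4, F=4, G=6) → (A=4, B=2, C=0, D=4, E=4, F=6, G=9)
step 3: fire α:  (A=4, B=2, C=0, D=4, E=4, F=6, G=9) → (A=2, B=2, C=0, D=4, E=4, F=3, G=12)
step 4: fire γ:  (A=2, B=2, C=0, D=4, E=4, F=3, G=12) → (A=2, B=2, C=0, D=5, E=4, F=5, G=15)
step 5: fire γ:  (A=2, B=2, C=0, D=5, E=4, F=5, G=15) → (A=2, B=2, C=0, D=6, E=4, F=7, G=18)
step 6: fire γ:  (A=2, B=2, C=0, D=6, E=4, F=7, G=18) → (A=2, B=2, C=0, D=7, E=4, F=9, G=21)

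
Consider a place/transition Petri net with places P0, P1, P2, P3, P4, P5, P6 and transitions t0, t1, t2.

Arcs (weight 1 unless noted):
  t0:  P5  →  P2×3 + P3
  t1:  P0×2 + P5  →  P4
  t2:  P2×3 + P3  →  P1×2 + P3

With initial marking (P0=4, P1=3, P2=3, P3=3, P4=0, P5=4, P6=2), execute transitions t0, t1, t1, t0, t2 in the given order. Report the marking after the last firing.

(P0=0, P1=5, P2=6, P3=5, P4=2, P5=0, P6=2)

step 1: fire t0:  (P0=4, P1=3, P2=3, P3=3, P4=0, P5=4, P6=2) → (P0=4, P1=3, P2=6, P3=4, P4=0, P5=3, P6=2)
step 2: fire t1:  (P0=4, P1=3, P2=6, P3=4, P4=0, P5=3, P6=2) → (P0=2, P1=3, P2=6, P3=4, P4=1, P5=2, P6=2)
step 3: fire t1:  (P0=2, P1=3, P2=6, P3=4, P4=1, P5=2, P6=2) → (P0=0, P1=3, P2=6, P3=4, P4=2, P5=1, P6=2)
step 4: fire t0:  (P0=0, P1=3, P2=6, P3=4, P4=2, P5=1, P6=2) → (P0=0, P1=3, P2=9, P3=5, P4=2, P5=0, P6=2)
step 5: fire t2:  (P0=0, P1=3, P2=9, P3=5, P4=2, P5=0, P6=2) → (P0=0, P1=5, P2=6, P3=5, P4=2, P5=0, P6=2)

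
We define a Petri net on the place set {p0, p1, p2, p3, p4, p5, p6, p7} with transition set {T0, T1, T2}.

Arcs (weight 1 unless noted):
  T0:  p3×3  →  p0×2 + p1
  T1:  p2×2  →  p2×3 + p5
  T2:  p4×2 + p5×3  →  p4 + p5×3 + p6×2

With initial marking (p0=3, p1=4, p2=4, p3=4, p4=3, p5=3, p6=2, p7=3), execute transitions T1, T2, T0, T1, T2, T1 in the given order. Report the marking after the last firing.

step 1: fire T1:  (p0=3, p1=4, p2=4, p3=4, p4=3, p5=3, p6=2, p7=3) → (p0=3, p1=4, p2=5, p3=4, p4=3, p5=4, p6=2, p7=3)
step 2: fire T2:  (p0=3, p1=4, p2=5, p3=4, p4=3, p5=4, p6=2, p7=3) → (p0=3, p1=4, p2=5, p3=4, p4=2, p5=4, p6=4, p7=3)
step 3: fire T0:  (p0=3, p1=4, p2=5, p3=4, p4=2, p5=4, p6=4, p7=3) → (p0=5, p1=5, p2=5, p3=1, p4=2, p5=4, p6=4, p7=3)
step 4: fire T1:  (p0=5, p1=5, p2=5, p3=1, p4=2, p5=4, p6=4, p7=3) → (p0=5, p1=5, p2=6, p3=1, p4=2, p5=5, p6=4, p7=3)
step 5: fire T2:  (p0=5, p1=5, p2=6, p3=1, p4=2, p5=5, p6=4, p7=3) → (p0=5, p1=5, p2=6, p3=1, p4=1, p5=5, p6=6, p7=3)
step 6: fire T1:  (p0=5, p1=5, p2=6, p3=1, p4=1, p5=5, p6=6, p7=3) → (p0=5, p1=5, p2=7, p3=1, p4=1, p5=6, p6=6, p7=3)

(p0=5, p1=5, p2=7, p3=1, p4=1, p5=6, p6=6, p7=3)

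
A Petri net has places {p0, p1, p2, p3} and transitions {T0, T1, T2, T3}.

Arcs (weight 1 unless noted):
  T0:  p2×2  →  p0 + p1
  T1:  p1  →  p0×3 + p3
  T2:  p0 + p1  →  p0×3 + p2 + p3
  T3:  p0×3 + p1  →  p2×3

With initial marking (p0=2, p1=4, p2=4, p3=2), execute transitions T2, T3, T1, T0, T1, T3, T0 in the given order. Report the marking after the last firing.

step 1: fire T2:  (p0=2, p1=4, p2=4, p3=2) → (p0=4, p1=3, p2=5, p3=3)
step 2: fire T3:  (p0=4, p1=3, p2=5, p3=3) → (p0=1, p1=2, p2=8, p3=3)
step 3: fire T1:  (p0=1, p1=2, p2=8, p3=3) → (p0=4, p1=1, p2=8, p3=4)
step 4: fire T0:  (p0=4, p1=1, p2=8, p3=4) → (p0=5, p1=2, p2=6, p3=4)
step 5: fire T1:  (p0=5, p1=2, p2=6, p3=4) → (p0=8, p1=1, p2=6, p3=5)
step 6: fire T3:  (p0=8, p1=1, p2=6, p3=5) → (p0=5, p1=0, p2=9, p3=5)
step 7: fire T0:  (p0=5, p1=0, p2=9, p3=5) → (p0=6, p1=1, p2=7, p3=5)

(p0=6, p1=1, p2=7, p3=5)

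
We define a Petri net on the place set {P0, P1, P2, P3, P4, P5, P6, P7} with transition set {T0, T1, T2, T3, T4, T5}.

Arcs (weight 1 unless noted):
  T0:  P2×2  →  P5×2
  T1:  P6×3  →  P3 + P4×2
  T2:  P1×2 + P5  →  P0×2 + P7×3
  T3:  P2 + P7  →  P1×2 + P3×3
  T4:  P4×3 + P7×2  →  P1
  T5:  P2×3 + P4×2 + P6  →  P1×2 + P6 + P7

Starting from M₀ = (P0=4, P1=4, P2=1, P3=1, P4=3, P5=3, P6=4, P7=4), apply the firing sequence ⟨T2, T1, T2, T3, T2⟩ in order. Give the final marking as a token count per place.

(P0=10, P1=0, P2=0, P3=5, P4=5, P5=0, P6=1, P7=12)

step 1: fire T2:  (P0=4, P1=4, P2=1, P3=1, P4=3, P5=3, P6=4, P7=4) → (P0=6, P1=2, P2=1, P3=1, P4=3, P5=2, P6=4, P7=7)
step 2: fire T1:  (P0=6, P1=2, P2=1, P3=1, P4=3, P5=2, P6=4, P7=7) → (P0=6, P1=2, P2=1, P3=2, P4=5, P5=2, P6=1, P7=7)
step 3: fire T2:  (P0=6, P1=2, P2=1, P3=2, P4=5, P5=2, P6=1, P7=7) → (P0=8, P1=0, P2=1, P3=2, P4=5, P5=1, P6=1, P7=10)
step 4: fire T3:  (P0=8, P1=0, P2=1, P3=2, P4=5, P5=1, P6=1, P7=10) → (P0=8, P1=2, P2=0, P3=5, P4=5, P5=1, P6=1, P7=9)
step 5: fire T2:  (P0=8, P1=2, P2=0, P3=5, P4=5, P5=1, P6=1, P7=9) → (P0=10, P1=0, P2=0, P3=5, P4=5, P5=0, P6=1, P7=12)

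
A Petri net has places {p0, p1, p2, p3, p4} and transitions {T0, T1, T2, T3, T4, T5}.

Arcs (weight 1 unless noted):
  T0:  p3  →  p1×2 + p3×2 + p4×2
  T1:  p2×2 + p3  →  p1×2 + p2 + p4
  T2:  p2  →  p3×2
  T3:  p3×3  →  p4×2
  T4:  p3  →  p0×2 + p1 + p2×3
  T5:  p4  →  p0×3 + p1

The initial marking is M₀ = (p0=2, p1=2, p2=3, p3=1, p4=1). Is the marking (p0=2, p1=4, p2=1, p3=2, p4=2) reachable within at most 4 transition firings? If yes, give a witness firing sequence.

step 1: fire T1:  (p0=2, p1=2, p2=3, p3=1, p4=1) → (p0=2, p1=4, p2=2, p3=0, p4=2)
step 2: fire T2:  (p0=2, p1=4, p2=2, p3=0, p4=2) → (p0=2, p1=4, p2=1, p3=2, p4=2)

YES — reachable via ⟨T1, T2⟩ (2 firings)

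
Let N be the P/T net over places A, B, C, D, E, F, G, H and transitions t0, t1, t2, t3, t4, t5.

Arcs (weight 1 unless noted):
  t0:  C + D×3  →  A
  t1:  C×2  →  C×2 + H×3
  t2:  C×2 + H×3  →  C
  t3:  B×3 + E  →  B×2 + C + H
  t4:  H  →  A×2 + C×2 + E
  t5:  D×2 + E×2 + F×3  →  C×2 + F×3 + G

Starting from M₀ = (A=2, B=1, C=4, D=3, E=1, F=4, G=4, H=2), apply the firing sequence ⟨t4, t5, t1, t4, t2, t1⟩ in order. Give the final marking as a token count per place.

(A=6, B=1, C=9, D=1, E=1, F=4, G=5, H=3)

step 1: fire t4:  (A=2, B=1, C=4, D=3, E=1, F=4, G=4, H=2) → (A=4, B=1, C=6, D=3, E=2, F=4, G=4, H=1)
step 2: fire t5:  (A=4, B=1, C=6, D=3, E=2, F=4, G=4, H=1) → (A=4, B=1, C=8, D=1, E=0, F=4, G=5, H=1)
step 3: fire t1:  (A=4, B=1, C=8, D=1, E=0, F=4, G=5, H=1) → (A=4, B=1, C=8, D=1, E=0, F=4, G=5, H=4)
step 4: fire t4:  (A=4, B=1, C=8, D=1, E=0, F=4, G=5, H=4) → (A=6, B=1, C=10, D=1, E=1, F=4, G=5, H=3)
step 5: fire t2:  (A=6, B=1, C=10, D=1, E=1, F=4, G=5, H=3) → (A=6, B=1, C=9, D=1, E=1, F=4, G=5, H=0)
step 6: fire t1:  (A=6, B=1, C=9, D=1, E=1, F=4, G=5, H=0) → (A=6, B=1, C=9, D=1, E=1, F=4, G=5, H=3)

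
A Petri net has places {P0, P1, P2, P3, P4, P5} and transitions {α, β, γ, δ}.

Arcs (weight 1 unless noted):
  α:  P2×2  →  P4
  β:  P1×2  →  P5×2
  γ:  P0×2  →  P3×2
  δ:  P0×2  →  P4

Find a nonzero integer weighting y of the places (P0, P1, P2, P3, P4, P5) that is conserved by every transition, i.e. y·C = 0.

Incidence matrix C (rows=places, cols=transitions):
        α    β    γ    δ
   P0   0    0   -2   -2
   P1   0   -2    0    0
   P2  -2    0    0    0
   P3   0    0    2    0
   P4   1    0    0    1
   P5   0    2    0    0

Candidate y = [1, 0, 1, 1, 2, 0]; check y·C column-wise:
  col α: 1·0 + 1·-2 + 1·0 + 2·1 = 0
  col β: 1·0 + 0·-2 + 1·0 + 1·0 + 2·0 + 0·2 = 0
  col γ: 1·-2 + 1·0 + 1·2 + 2·0 = 0
  col δ: 1·-2 + 1·0 + 1·0 + 2·1 = 0

y = (P0:1, P1:0, P2:1, P3:1, P4:2, P5:0)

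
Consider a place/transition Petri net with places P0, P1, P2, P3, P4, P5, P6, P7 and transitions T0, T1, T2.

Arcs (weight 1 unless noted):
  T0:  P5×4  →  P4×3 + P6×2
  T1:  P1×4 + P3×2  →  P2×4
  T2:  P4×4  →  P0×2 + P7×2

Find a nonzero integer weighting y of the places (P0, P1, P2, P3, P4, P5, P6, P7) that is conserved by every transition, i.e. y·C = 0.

Incidence matrix C (rows=places, cols=transitions):
       T0   T1   T2
   P0   0    0    2
   P1   0   -4    0
   P2   0    4    0
   P3   0   -2    0
   P4   3    0   -4
   P5  -4    0    0
   P6   2    0    0
   P7   0    0    2

Candidate y = [0, 1, 1, 0, 0, 0, 0, 0]; check y·C column-wise:
  col T0: 1·0 + 1·0 + 0·3 + 0·-4 + 0·2 = 0
  col T1: 1·-4 + 1·4 + 0·-2 = 0
  col T2: 0·2 + 1·0 + 1·0 + 0·-4 + 0·2 = 0

y = (P0:0, P1:1, P2:1, P3:0, P4:0, P5:0, P6:0, P7:0)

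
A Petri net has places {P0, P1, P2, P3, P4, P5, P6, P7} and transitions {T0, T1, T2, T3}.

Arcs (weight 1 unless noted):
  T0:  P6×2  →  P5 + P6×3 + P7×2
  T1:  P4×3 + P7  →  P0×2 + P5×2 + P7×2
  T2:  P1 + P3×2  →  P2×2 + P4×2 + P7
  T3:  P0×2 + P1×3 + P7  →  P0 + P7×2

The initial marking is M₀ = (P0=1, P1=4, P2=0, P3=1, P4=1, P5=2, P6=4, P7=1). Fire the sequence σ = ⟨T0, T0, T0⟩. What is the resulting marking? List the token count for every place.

(P0=1, P1=4, P2=0, P3=1, P4=1, P5=5, P6=7, P7=7)

step 1: fire T0:  (P0=1, P1=4, P2=0, P3=1, P4=1, P5=2, P6=4, P7=1) → (P0=1, P1=4, P2=0, P3=1, P4=1, P5=3, P6=5, P7=3)
step 2: fire T0:  (P0=1, P1=4, P2=0, P3=1, P4=1, P5=3, P6=5, P7=3) → (P0=1, P1=4, P2=0, P3=1, P4=1, P5=4, P6=6, P7=5)
step 3: fire T0:  (P0=1, P1=4, P2=0, P3=1, P4=1, P5=4, P6=6, P7=5) → (P0=1, P1=4, P2=0, P3=1, P4=1, P5=5, P6=7, P7=7)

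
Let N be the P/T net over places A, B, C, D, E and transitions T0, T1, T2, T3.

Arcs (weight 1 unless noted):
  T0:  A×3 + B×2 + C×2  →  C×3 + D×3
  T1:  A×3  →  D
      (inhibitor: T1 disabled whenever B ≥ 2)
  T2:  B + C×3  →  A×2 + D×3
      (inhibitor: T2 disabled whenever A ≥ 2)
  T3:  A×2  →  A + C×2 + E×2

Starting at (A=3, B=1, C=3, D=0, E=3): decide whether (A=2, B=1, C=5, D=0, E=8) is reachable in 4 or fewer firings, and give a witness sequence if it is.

depth 0: 1 marking
depth 1: 3 markings reached so far
depth 2: 5 markings reached so far
depth 3: 7 markings reached so far
depth 4: 9 markings reached so far
target is not among the 9 markings reachable within 4 steps

NO — not reachable within 4 firings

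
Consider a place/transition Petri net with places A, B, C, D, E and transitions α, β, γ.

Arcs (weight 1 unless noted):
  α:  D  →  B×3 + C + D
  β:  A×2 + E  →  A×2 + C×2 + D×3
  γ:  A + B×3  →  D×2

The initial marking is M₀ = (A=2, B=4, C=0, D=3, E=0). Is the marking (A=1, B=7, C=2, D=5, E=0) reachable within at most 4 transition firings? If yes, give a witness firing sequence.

step 1: fire α:  (A=2, B=4, C=0, D=3, E=0) → (A=2, B=7, C=1, D=3, E=0)
step 2: fire α:  (A=2, B=7, C=1, D=3, E=0) → (A=2, B=10, C=2, D=3, E=0)
step 3: fire γ:  (A=2, B=10, C=2, D=3, E=0) → (A=1, B=7, C=2, D=5, E=0)

YES — reachable via ⟨α, α, γ⟩ (3 firings)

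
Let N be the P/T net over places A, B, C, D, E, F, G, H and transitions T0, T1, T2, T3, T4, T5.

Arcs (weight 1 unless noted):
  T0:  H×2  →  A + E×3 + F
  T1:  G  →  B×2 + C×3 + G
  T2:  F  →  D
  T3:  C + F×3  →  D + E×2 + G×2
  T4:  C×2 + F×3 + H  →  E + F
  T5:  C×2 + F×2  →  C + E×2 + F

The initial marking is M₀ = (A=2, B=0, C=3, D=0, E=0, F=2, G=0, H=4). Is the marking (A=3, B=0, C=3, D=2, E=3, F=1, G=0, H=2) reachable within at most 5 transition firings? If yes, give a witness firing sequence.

YES — reachable via ⟨T0, T2, T2⟩ (3 firings)

step 1: fire T0:  (A=2, B=0, C=3, D=0, E=0, F=2, G=0, H=4) → (A=3, B=0, C=3, D=0, E=3, F=3, G=0, H=2)
step 2: fire T2:  (A=3, B=0, C=3, D=0, E=3, F=3, G=0, H=2) → (A=3, B=0, C=3, D=1, E=3, F=2, G=0, H=2)
step 3: fire T2:  (A=3, B=0, C=3, D=1, E=3, F=2, G=0, H=2) → (A=3, B=0, C=3, D=2, E=3, F=1, G=0, H=2)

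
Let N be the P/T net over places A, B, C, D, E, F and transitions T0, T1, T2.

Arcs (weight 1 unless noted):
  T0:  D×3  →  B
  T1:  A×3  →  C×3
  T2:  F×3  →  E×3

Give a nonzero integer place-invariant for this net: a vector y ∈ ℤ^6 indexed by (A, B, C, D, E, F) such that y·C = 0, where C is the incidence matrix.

Incidence matrix C (rows=places, cols=transitions):
       T0   T1   T2
    A   0   -3    0
    B   1    0    0
    C   0    3    0
    D  -3    0    0
    E   0    0    3
    F   0    0   -3

Candidate y = [1, 0, 1, 0, 0, 0]; check y·C column-wise:
  col T0: 1·0 + 0·1 + 1·0 + 0·-3 = 0
  col T1: 1·-3 + 1·3 = 0
  col T2: 1·0 + 1·0 + 0·3 + 0·-3 = 0

y = (A:1, B:0, C:1, D:0, E:0, F:0)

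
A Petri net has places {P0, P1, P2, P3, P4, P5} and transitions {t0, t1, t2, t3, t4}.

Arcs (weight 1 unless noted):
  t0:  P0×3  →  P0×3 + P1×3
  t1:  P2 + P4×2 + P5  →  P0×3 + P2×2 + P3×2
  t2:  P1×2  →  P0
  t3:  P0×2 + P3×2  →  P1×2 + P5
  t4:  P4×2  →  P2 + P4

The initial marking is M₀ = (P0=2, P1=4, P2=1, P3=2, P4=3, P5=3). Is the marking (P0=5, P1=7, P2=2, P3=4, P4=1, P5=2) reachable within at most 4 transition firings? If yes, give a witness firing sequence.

step 1: fire t1:  (P0=2, P1=4, P2=1, P3=2, P4=3, P5=3) → (P0=5, P1=4, P2=2, P3=4, P4=1, P5=2)
step 2: fire t0:  (P0=5, P1=4, P2=2, P3=4, P4=1, P5=2) → (P0=5, P1=7, P2=2, P3=4, P4=1, P5=2)

YES — reachable via ⟨t1, t0⟩ (2 firings)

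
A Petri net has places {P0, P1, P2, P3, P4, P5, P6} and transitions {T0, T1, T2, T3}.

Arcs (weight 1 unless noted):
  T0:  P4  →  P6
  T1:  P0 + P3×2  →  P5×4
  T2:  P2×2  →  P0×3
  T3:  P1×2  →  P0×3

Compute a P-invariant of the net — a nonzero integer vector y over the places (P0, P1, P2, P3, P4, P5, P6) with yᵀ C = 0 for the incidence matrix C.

Incidence matrix C (rows=places, cols=transitions):
       T0   T1   T2   T3
   P0   0   -1    3    3
   P1   0    0    0   -2
   P2   0    0   -2    0
   P3   0   -2    0    0
   P4  -1    0    0    0
   P5   0    4    0    0
   P6   1    0    0    0

Candidate y = [2, 3, 3, -1, 0, 0, 0]; check y·C column-wise:
  col T0: 2·0 + 3·0 + 3·0 + -1·0 + 0·-1 + 0·1 = 0
  col T1: 2·-1 + 3·0 + 3·0 + -1·-2 + 0·4 = 0
  col T2: 2·3 + 3·0 + 3·-2 + -1·0 = 0
  col T3: 2·3 + 3·-2 + 3·0 + -1·0 = 0

y = (P0:2, P1:3, P2:3, P3:-1, P4:0, P5:0, P6:0)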